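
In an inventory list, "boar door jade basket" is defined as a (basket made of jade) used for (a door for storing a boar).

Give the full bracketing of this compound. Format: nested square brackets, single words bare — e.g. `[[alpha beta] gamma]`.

[[boar door] [jade basket]]

Whole compound: head "basket" (specifically "jade basket"), modifier "boar door".
"boar door" → head "door", modifier "boar".
"jade basket" → head "basket", modifier "jade".
Putting it together: [[boar door] [jade basket]].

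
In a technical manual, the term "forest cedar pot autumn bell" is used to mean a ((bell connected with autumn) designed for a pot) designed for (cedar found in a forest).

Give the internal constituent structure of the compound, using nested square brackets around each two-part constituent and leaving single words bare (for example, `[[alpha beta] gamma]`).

[[forest cedar] [pot [autumn bell]]]

Whole compound: head "bell" (specifically "pot autumn bell"), modifier "forest cedar".
Inside "forest cedar": head "cedar", modifier "forest".
Inside "pot autumn bell": head "bell" (specifically "autumn bell"), modifier "pot".
Inside "autumn bell": head "bell", modifier "autumn".
Putting it together: [[forest cedar] [pot [autumn bell]]].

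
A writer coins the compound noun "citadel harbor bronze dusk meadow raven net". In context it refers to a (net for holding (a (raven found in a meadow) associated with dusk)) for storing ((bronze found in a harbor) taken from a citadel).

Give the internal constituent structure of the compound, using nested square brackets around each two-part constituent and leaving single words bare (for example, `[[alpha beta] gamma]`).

[[citadel [harbor bronze]] [[dusk [meadow raven]] net]]

The outermost head in the paraphrase is "net" (specifically "dusk meadow raven net"), modified by "citadel harbor bronze".
Within "citadel harbor bronze", the head is "bronze" (specifically "harbor bronze") and the modifier is "citadel".
Within "harbor bronze", the head is "bronze" and the modifier is "harbor".
Within "dusk meadow raven net", the head is "net" and the modifier is "dusk meadow raven".
Within "dusk meadow raven", the head is "raven" (specifically "meadow raven") and the modifier is "dusk".
Within "meadow raven", the head is "raven" and the modifier is "meadow".
Assembled: [[citadel [harbor bronze]] [[dusk [meadow raven]] net]].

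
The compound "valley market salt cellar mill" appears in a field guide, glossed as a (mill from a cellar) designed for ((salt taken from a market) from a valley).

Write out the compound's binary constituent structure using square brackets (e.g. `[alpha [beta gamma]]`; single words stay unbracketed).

At the top level: head "mill" (specifically "cellar mill"); modifier "valley market salt".
"valley market salt" → head "salt" (specifically "market salt"), modifier "valley".
"market salt" → head "salt", modifier "market".
"cellar mill" → head "mill", modifier "cellar".
Putting it together: [[valley [market salt]] [cellar mill]].

[[valley [market salt]] [cellar mill]]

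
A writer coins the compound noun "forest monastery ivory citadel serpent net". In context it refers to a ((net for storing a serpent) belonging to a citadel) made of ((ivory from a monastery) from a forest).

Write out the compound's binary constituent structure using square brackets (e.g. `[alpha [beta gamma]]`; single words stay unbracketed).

[[forest [monastery ivory]] [citadel [serpent net]]]

Whole compound: head "net" (specifically "citadel serpent net"), modifier "forest monastery ivory".
Within "forest monastery ivory", the head is "ivory" (specifically "monastery ivory") and the modifier is "forest".
Within "monastery ivory", the head is "ivory" and the modifier is "monastery".
Within "citadel serpent net", the head is "net" (specifically "serpent net") and the modifier is "citadel".
Within "serpent net", the head is "net" and the modifier is "serpent".
Putting it together: [[forest [monastery ivory]] [citadel [serpent net]]].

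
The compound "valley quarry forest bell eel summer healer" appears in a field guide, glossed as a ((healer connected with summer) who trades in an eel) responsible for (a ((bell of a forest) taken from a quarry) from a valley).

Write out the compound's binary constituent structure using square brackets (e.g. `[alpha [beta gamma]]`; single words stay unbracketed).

[[valley [quarry [forest bell]]] [eel [summer healer]]]

At the top level: head "healer" (specifically "eel summer healer"); modifier "valley quarry forest bell".
Inside "valley quarry forest bell": head "bell" (specifically "quarry forest bell"), modifier "valley".
Inside "quarry forest bell": head "bell" (specifically "forest bell"), modifier "quarry".
Inside "forest bell": head "bell", modifier "forest".
Inside "eel summer healer": head "healer" (specifically "summer healer"), modifier "eel".
Inside "summer healer": head "healer", modifier "summer".
Assembled: [[valley [quarry [forest bell]]] [eel [summer healer]]].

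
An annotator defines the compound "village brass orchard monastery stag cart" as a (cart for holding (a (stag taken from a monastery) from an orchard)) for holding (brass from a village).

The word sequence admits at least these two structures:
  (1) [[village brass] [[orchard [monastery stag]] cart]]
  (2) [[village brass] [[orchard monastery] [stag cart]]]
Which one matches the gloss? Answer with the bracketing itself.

[[village brass] [[orchard [monastery stag]] cart]]

The paraphrase's head is the "cart" part ("orchard monastery stag cart"); its modifier is "village brass".
That top-level split, carried through the inner groups, gives [[village brass] [[orchard [monastery stag]] cart]].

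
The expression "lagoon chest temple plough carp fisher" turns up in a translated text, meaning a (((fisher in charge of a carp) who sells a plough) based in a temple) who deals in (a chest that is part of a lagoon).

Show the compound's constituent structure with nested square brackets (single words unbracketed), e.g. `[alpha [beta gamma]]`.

At the top level: head "fisher" (specifically "temple plough carp fisher"); modifier "lagoon chest".
"lagoon chest" → head "chest", modifier "lagoon".
"temple plough carp fisher" → head "fisher" (specifically "plough carp fisher"), modifier "temple".
"plough carp fisher" → head "fisher" (specifically "carp fisher"), modifier "plough".
"carp fisher" → head "fisher", modifier "carp".
Putting it together: [[lagoon chest] [temple [plough [carp fisher]]]].

[[lagoon chest] [temple [plough [carp fisher]]]]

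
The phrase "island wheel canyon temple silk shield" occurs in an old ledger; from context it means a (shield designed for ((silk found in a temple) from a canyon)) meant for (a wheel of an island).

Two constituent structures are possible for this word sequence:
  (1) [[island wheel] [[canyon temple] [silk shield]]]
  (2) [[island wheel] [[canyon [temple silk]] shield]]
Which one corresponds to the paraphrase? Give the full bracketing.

The paraphrase's head is the "shield" part ("canyon temple silk shield"); its modifier is "island wheel".
That top-level split, carried through the inner groups, gives [[island wheel] [[canyon [temple silk]] shield]].

[[island wheel] [[canyon [temple silk]] shield]]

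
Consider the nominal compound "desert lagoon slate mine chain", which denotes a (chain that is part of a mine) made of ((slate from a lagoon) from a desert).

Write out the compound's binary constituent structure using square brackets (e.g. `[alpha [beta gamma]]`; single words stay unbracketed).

[[desert [lagoon slate]] [mine chain]]

The outermost head in the paraphrase is "chain" (specifically "mine chain"), modified by "desert lagoon slate".
Within "desert lagoon slate", the head is "slate" (specifically "lagoon slate") and the modifier is "desert".
Within "lagoon slate", the head is "slate" and the modifier is "lagoon".
Within "mine chain", the head is "chain" and the modifier is "mine".
Putting it together: [[desert [lagoon slate]] [mine chain]].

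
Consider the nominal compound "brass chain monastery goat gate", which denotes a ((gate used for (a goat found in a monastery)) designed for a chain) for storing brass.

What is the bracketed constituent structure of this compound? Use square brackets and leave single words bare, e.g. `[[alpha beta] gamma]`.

[brass [chain [[monastery goat] gate]]]

At the top level: head "gate" (specifically "chain monastery goat gate"); modifier "brass".
Inside "chain monastery goat gate": head "gate" (specifically "monastery goat gate"), modifier "chain".
Inside "monastery goat gate": head "gate", modifier "monastery goat".
Inside "monastery goat": head "goat", modifier "monastery".
Assembled: [brass [chain [[monastery goat] gate]]].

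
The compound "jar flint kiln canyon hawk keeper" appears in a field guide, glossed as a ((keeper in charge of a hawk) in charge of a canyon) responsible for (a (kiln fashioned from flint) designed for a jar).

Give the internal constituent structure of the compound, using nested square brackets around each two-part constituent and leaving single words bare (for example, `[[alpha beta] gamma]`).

[[jar [flint kiln]] [canyon [hawk keeper]]]

Overall it is a kind of keeper (specifically "canyon hawk keeper"); the modifier is "jar flint kiln".
Within "jar flint kiln", the head is "kiln" (specifically "flint kiln") and the modifier is "jar".
Within "flint kiln", the head is "kiln" and the modifier is "flint".
Within "canyon hawk keeper", the head is "keeper" (specifically "hawk keeper") and the modifier is "canyon".
Within "hawk keeper", the head is "keeper" and the modifier is "hawk".
So the structure is [[jar [flint kiln]] [canyon [hawk keeper]]].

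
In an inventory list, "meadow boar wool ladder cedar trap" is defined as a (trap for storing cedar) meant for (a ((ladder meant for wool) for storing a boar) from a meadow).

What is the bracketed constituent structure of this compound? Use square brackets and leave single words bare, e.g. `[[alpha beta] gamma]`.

[[meadow [boar [wool ladder]]] [cedar trap]]

Overall it is a kind of trap (specifically "cedar trap"); the modifier is "meadow boar wool ladder".
Inside "meadow boar wool ladder": head "ladder" (specifically "boar wool ladder"), modifier "meadow".
Inside "boar wool ladder": head "ladder" (specifically "wool ladder"), modifier "boar".
Inside "wool ladder": head "ladder", modifier "wool".
Inside "cedar trap": head "trap", modifier "cedar".
So the structure is [[meadow [boar [wool ladder]]] [cedar trap]].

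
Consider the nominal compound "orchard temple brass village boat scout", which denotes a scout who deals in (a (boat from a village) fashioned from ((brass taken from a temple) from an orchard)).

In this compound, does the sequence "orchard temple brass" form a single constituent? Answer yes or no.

The paraphrase groups the words so that "orchard temple brass" is one unit: it corresponds to a single parenthesized sub-phrase.
The full structure is [[[orchard [temple brass]] [village boat]] scout], in which [orchard temple brass] is a constituent.

yes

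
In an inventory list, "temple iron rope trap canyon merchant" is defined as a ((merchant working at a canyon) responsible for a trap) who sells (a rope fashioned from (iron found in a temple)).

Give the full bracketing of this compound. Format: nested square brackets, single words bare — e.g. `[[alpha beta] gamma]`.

[[[temple iron] rope] [trap [canyon merchant]]]

Overall it is a kind of merchant (specifically "trap canyon merchant"); the modifier is "temple iron rope".
Within "temple iron rope", the head is "rope" and the modifier is "temple iron".
Within "temple iron", the head is "iron" and the modifier is "temple".
Within "trap canyon merchant", the head is "merchant" (specifically "canyon merchant") and the modifier is "trap".
Within "canyon merchant", the head is "merchant" and the modifier is "canyon".
Assembled: [[[temple iron] rope] [trap [canyon merchant]]].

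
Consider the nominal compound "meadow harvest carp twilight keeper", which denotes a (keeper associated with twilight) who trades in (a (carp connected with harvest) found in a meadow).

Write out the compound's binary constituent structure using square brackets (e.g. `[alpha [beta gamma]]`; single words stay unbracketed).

[[meadow [harvest carp]] [twilight keeper]]

At the top level: head "keeper" (specifically "twilight keeper"); modifier "meadow harvest carp".
Within "meadow harvest carp", the head is "carp" (specifically "harvest carp") and the modifier is "meadow".
Within "harvest carp", the head is "carp" and the modifier is "harvest".
Within "twilight keeper", the head is "keeper" and the modifier is "twilight".
So the structure is [[meadow [harvest carp]] [twilight keeper]].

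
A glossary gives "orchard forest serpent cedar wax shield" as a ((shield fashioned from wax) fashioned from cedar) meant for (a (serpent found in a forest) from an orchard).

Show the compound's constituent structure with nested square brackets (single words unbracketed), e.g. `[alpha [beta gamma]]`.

[[orchard [forest serpent]] [cedar [wax shield]]]

The outermost head in the paraphrase is "shield" (specifically "cedar wax shield"), modified by "orchard forest serpent".
Within "orchard forest serpent", the head is "serpent" (specifically "forest serpent") and the modifier is "orchard".
Within "forest serpent", the head is "serpent" and the modifier is "forest".
Within "cedar wax shield", the head is "shield" (specifically "wax shield") and the modifier is "cedar".
Within "wax shield", the head is "shield" and the modifier is "wax".
Putting it together: [[orchard [forest serpent]] [cedar [wax shield]]].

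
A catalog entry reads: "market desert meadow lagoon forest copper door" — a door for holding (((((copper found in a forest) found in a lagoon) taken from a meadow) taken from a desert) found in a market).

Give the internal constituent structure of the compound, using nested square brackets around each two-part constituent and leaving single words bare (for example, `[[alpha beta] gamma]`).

At the top level: head "door"; modifier "market desert meadow lagoon forest copper".
"market desert meadow lagoon forest copper" → head "copper" (specifically "desert meadow lagoon forest copper"), modifier "market".
"desert meadow lagoon forest copper" → head "copper" (specifically "meadow lagoon forest copper"), modifier "desert".
"meadow lagoon forest copper" → head "copper" (specifically "lagoon forest copper"), modifier "meadow".
"lagoon forest copper" → head "copper" (specifically "forest copper"), modifier "lagoon".
"forest copper" → head "copper", modifier "forest".
Assembled: [[market [desert [meadow [lagoon [forest copper]]]]] door].

[[market [desert [meadow [lagoon [forest copper]]]]] door]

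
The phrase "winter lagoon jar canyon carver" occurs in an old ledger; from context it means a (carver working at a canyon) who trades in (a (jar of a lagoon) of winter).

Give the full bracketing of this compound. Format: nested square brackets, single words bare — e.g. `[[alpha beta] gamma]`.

Whole compound: head "carver" (specifically "canyon carver"), modifier "winter lagoon jar".
Inside "winter lagoon jar": head "jar" (specifically "lagoon jar"), modifier "winter".
Inside "lagoon jar": head "jar", modifier "lagoon".
Inside "canyon carver": head "carver", modifier "canyon".
Assembled: [[winter [lagoon jar]] [canyon carver]].

[[winter [lagoon jar]] [canyon carver]]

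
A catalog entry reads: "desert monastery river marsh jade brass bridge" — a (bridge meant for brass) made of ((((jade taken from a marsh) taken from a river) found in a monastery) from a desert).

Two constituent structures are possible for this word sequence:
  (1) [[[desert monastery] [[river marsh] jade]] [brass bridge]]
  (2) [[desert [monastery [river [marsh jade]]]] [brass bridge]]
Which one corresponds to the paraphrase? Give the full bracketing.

[[desert [monastery [river [marsh jade]]]] [brass bridge]]

The paraphrase's head is the "bridge" part ("brass bridge"); its modifier is "desert monastery river marsh jade".
That top-level split, carried through the inner groups, gives [[desert [monastery [river [marsh jade]]]] [brass bridge]].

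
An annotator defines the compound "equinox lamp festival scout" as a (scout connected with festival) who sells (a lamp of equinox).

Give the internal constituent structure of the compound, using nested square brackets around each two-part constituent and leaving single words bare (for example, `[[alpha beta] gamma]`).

Overall it is a kind of scout (specifically "festival scout"); the modifier is "equinox lamp".
Inside "equinox lamp": head "lamp", modifier "equinox".
Inside "festival scout": head "scout", modifier "festival".
Assembled: [[equinox lamp] [festival scout]].

[[equinox lamp] [festival scout]]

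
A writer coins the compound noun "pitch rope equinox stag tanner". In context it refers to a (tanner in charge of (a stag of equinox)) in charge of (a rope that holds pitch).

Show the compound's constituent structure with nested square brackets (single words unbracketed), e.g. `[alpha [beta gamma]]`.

[[pitch rope] [[equinox stag] tanner]]

At the top level: head "tanner" (specifically "equinox stag tanner"); modifier "pitch rope".
"pitch rope" → head "rope", modifier "pitch".
"equinox stag tanner" → head "tanner", modifier "equinox stag".
"equinox stag" → head "stag", modifier "equinox".
Putting it together: [[pitch rope] [[equinox stag] tanner]].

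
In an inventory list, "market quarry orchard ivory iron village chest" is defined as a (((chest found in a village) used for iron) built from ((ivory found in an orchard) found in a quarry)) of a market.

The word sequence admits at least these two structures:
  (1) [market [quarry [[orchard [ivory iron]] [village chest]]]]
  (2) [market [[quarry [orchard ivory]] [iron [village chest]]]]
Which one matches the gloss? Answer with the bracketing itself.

[market [[quarry [orchard ivory]] [iron [village chest]]]]

The paraphrase's head is the "chest" part ("quarry orchard ivory iron village chest"); its modifier is "market".
That top-level split, carried through the inner groups, gives [market [[quarry [orchard ivory]] [iron [village chest]]]].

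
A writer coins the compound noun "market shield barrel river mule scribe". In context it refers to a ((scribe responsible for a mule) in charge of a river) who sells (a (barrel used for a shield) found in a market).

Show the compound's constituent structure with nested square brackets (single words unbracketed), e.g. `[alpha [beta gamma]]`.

At the top level: head "scribe" (specifically "river mule scribe"); modifier "market shield barrel".
Inside "market shield barrel": head "barrel" (specifically "shield barrel"), modifier "market".
Inside "shield barrel": head "barrel", modifier "shield".
Inside "river mule scribe": head "scribe" (specifically "mule scribe"), modifier "river".
Inside "mule scribe": head "scribe", modifier "mule".
Assembled: [[market [shield barrel]] [river [mule scribe]]].

[[market [shield barrel]] [river [mule scribe]]]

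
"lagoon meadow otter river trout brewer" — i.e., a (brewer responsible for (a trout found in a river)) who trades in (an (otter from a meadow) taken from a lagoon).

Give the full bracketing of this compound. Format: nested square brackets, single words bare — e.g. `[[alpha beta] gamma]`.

[[lagoon [meadow otter]] [[river trout] brewer]]

Whole compound: head "brewer" (specifically "river trout brewer"), modifier "lagoon meadow otter".
Within "lagoon meadow otter", the head is "otter" (specifically "meadow otter") and the modifier is "lagoon".
Within "meadow otter", the head is "otter" and the modifier is "meadow".
Within "river trout brewer", the head is "brewer" and the modifier is "river trout".
Within "river trout", the head is "trout" and the modifier is "river".
Putting it together: [[lagoon [meadow otter]] [[river trout] brewer]].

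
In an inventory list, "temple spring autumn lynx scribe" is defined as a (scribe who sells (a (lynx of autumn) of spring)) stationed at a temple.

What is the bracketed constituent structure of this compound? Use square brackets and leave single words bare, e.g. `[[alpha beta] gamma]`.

Whole compound: head "scribe" (specifically "spring autumn lynx scribe"), modifier "temple".
Inside "spring autumn lynx scribe": head "scribe", modifier "spring autumn lynx".
Inside "spring autumn lynx": head "lynx" (specifically "autumn lynx"), modifier "spring".
Inside "autumn lynx": head "lynx", modifier "autumn".
So the structure is [temple [[spring [autumn lynx]] scribe]].

[temple [[spring [autumn lynx]] scribe]]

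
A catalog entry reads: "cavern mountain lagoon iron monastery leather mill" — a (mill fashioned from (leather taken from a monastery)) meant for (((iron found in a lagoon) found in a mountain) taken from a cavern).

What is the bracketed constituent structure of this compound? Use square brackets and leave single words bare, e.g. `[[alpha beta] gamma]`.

[[cavern [mountain [lagoon iron]]] [[monastery leather] mill]]

Overall it is a kind of mill (specifically "monastery leather mill"); the modifier is "cavern mountain lagoon iron".
Within "cavern mountain lagoon iron", the head is "iron" (specifically "mountain lagoon iron") and the modifier is "cavern".
Within "mountain lagoon iron", the head is "iron" (specifically "lagoon iron") and the modifier is "mountain".
Within "lagoon iron", the head is "iron" and the modifier is "lagoon".
Within "monastery leather mill", the head is "mill" and the modifier is "monastery leather".
Within "monastery leather", the head is "leather" and the modifier is "monastery".
So the structure is [[cavern [mountain [lagoon iron]]] [[monastery leather] mill]].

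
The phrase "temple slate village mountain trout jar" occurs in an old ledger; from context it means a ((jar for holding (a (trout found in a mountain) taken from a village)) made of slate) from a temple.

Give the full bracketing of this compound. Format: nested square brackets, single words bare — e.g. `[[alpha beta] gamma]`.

Overall it is a kind of jar (specifically "slate village mountain trout jar"); the modifier is "temple".
"slate village mountain trout jar" → head "jar" (specifically "village mountain trout jar"), modifier "slate".
"village mountain trout jar" → head "jar", modifier "village mountain trout".
"village mountain trout" → head "trout" (specifically "mountain trout"), modifier "village".
"mountain trout" → head "trout", modifier "mountain".
So the structure is [temple [slate [[village [mountain trout]] jar]]].

[temple [slate [[village [mountain trout]] jar]]]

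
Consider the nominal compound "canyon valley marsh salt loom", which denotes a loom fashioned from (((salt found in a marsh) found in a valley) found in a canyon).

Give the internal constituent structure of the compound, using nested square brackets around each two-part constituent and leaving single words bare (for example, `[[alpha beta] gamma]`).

[[canyon [valley [marsh salt]]] loom]

At the top level: head "loom"; modifier "canyon valley marsh salt".
"canyon valley marsh salt" → head "salt" (specifically "valley marsh salt"), modifier "canyon".
"valley marsh salt" → head "salt" (specifically "marsh salt"), modifier "valley".
"marsh salt" → head "salt", modifier "marsh".
So the structure is [[canyon [valley [marsh salt]]] loom].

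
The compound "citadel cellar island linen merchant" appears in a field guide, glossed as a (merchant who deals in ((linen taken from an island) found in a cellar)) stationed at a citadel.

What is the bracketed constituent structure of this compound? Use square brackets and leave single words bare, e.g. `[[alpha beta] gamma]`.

The outermost head in the paraphrase is "merchant" (specifically "cellar island linen merchant"), modified by "citadel".
Inside "cellar island linen merchant": head "merchant", modifier "cellar island linen".
Inside "cellar island linen": head "linen" (specifically "island linen"), modifier "cellar".
Inside "island linen": head "linen", modifier "island".
Putting it together: [citadel [[cellar [island linen]] merchant]].

[citadel [[cellar [island linen]] merchant]]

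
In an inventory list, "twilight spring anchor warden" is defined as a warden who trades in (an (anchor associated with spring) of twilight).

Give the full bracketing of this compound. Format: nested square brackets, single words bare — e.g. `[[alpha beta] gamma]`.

Whole compound: head "warden", modifier "twilight spring anchor".
Within "twilight spring anchor", the head is "anchor" (specifically "spring anchor") and the modifier is "twilight".
Within "spring anchor", the head is "anchor" and the modifier is "spring".
Assembled: [[twilight [spring anchor]] warden].

[[twilight [spring anchor]] warden]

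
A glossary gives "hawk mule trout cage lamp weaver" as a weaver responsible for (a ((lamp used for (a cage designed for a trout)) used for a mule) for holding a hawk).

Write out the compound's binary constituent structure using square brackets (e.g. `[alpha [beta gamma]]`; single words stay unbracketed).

[[hawk [mule [[trout cage] lamp]]] weaver]

The outermost head in the paraphrase is "weaver", modified by "hawk mule trout cage lamp".
Inside "hawk mule trout cage lamp": head "lamp" (specifically "mule trout cage lamp"), modifier "hawk".
Inside "mule trout cage lamp": head "lamp" (specifically "trout cage lamp"), modifier "mule".
Inside "trout cage lamp": head "lamp", modifier "trout cage".
Inside "trout cage": head "cage", modifier "trout".
Assembled: [[hawk [mule [[trout cage] lamp]]] weaver].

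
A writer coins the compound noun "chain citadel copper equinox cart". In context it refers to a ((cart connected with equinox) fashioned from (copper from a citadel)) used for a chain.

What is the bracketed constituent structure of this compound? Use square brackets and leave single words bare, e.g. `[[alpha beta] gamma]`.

Overall it is a kind of cart (specifically "citadel copper equinox cart"); the modifier is "chain".
Inside "citadel copper equinox cart": head "cart" (specifically "equinox cart"), modifier "citadel copper".
Inside "citadel copper": head "copper", modifier "citadel".
Inside "equinox cart": head "cart", modifier "equinox".
Assembled: [chain [[citadel copper] [equinox cart]]].

[chain [[citadel copper] [equinox cart]]]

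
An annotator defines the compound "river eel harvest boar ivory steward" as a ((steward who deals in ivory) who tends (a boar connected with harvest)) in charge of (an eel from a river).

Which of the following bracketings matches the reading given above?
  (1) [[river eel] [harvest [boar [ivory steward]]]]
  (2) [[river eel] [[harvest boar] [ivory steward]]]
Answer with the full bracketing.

[[river eel] [[harvest boar] [ivory steward]]]

The paraphrase's head is the "steward" part ("harvest boar ivory steward"); its modifier is "river eel".
That top-level split, carried through the inner groups, gives [[river eel] [[harvest boar] [ivory steward]]].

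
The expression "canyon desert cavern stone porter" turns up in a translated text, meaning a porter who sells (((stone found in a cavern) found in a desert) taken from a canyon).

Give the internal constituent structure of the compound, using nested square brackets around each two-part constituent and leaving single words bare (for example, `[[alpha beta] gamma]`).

[[canyon [desert [cavern stone]]] porter]

The outermost head in the paraphrase is "porter", modified by "canyon desert cavern stone".
Inside "canyon desert cavern stone": head "stone" (specifically "desert cavern stone"), modifier "canyon".
Inside "desert cavern stone": head "stone" (specifically "cavern stone"), modifier "desert".
Inside "cavern stone": head "stone", modifier "cavern".
Putting it together: [[canyon [desert [cavern stone]]] porter].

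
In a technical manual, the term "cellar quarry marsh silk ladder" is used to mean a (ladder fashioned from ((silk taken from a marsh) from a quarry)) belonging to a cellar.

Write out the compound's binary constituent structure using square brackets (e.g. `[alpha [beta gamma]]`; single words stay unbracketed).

[cellar [[quarry [marsh silk]] ladder]]

The outermost head in the paraphrase is "ladder" (specifically "quarry marsh silk ladder"), modified by "cellar".
Inside "quarry marsh silk ladder": head "ladder", modifier "quarry marsh silk".
Inside "quarry marsh silk": head "silk" (specifically "marsh silk"), modifier "quarry".
Inside "marsh silk": head "silk", modifier "marsh".
Assembled: [cellar [[quarry [marsh silk]] ladder]].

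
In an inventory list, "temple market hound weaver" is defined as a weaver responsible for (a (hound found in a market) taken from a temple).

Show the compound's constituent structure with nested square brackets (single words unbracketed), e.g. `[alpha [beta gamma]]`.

[[temple [market hound]] weaver]

The outermost head in the paraphrase is "weaver", modified by "temple market hound".
Within "temple market hound", the head is "hound" (specifically "market hound") and the modifier is "temple".
Within "market hound", the head is "hound" and the modifier is "market".
Putting it together: [[temple [market hound]] weaver].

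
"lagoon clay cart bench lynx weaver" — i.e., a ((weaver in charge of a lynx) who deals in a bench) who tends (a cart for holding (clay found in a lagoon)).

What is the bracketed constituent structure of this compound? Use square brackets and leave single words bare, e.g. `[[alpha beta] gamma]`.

[[[lagoon clay] cart] [bench [lynx weaver]]]

Overall it is a kind of weaver (specifically "bench lynx weaver"); the modifier is "lagoon clay cart".
Within "lagoon clay cart", the head is "cart" and the modifier is "lagoon clay".
Within "lagoon clay", the head is "clay" and the modifier is "lagoon".
Within "bench lynx weaver", the head is "weaver" (specifically "lynx weaver") and the modifier is "bench".
Within "lynx weaver", the head is "weaver" and the modifier is "lynx".
Assembled: [[[lagoon clay] cart] [bench [lynx weaver]]].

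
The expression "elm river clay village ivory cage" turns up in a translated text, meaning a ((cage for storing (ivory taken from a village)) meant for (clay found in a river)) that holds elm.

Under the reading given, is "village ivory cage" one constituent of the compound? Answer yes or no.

yes

The paraphrase groups the words so that "village ivory cage" is one unit: it corresponds to a single parenthesized sub-phrase.
The full structure is [elm [[river clay] [[village ivory] cage]]], in which [village ivory cage] is a constituent.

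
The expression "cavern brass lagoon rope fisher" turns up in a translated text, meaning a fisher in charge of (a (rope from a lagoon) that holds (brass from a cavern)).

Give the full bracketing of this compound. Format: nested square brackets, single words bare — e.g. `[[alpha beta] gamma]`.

At the top level: head "fisher"; modifier "cavern brass lagoon rope".
"cavern brass lagoon rope" → head "rope" (specifically "lagoon rope"), modifier "cavern brass".
"cavern brass" → head "brass", modifier "cavern".
"lagoon rope" → head "rope", modifier "lagoon".
So the structure is [[[cavern brass] [lagoon rope]] fisher].

[[[cavern brass] [lagoon rope]] fisher]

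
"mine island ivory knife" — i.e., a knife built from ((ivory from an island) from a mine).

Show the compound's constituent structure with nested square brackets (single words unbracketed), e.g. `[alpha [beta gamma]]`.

[[mine [island ivory]] knife]

Whole compound: head "knife", modifier "mine island ivory".
"mine island ivory" → head "ivory" (specifically "island ivory"), modifier "mine".
"island ivory" → head "ivory", modifier "island".
So the structure is [[mine [island ivory]] knife].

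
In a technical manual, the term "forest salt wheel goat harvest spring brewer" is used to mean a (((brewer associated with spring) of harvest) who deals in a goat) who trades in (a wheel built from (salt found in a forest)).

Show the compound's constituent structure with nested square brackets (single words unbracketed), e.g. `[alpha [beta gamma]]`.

[[[forest salt] wheel] [goat [harvest [spring brewer]]]]

Overall it is a kind of brewer (specifically "goat harvest spring brewer"); the modifier is "forest salt wheel".
Within "forest salt wheel", the head is "wheel" and the modifier is "forest salt".
Within "forest salt", the head is "salt" and the modifier is "forest".
Within "goat harvest spring brewer", the head is "brewer" (specifically "harvest spring brewer") and the modifier is "goat".
Within "harvest spring brewer", the head is "brewer" (specifically "spring brewer") and the modifier is "harvest".
Within "spring brewer", the head is "brewer" and the modifier is "spring".
So the structure is [[[forest salt] wheel] [goat [harvest [spring brewer]]]].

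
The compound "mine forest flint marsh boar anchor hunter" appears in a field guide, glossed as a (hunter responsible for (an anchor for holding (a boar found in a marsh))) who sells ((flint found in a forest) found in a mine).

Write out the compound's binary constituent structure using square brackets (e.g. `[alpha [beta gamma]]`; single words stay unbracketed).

[[mine [forest flint]] [[[marsh boar] anchor] hunter]]

At the top level: head "hunter" (specifically "marsh boar anchor hunter"); modifier "mine forest flint".
Inside "mine forest flint": head "flint" (specifically "forest flint"), modifier "mine".
Inside "forest flint": head "flint", modifier "forest".
Inside "marsh boar anchor hunter": head "hunter", modifier "marsh boar anchor".
Inside "marsh boar anchor": head "anchor", modifier "marsh boar".
Inside "marsh boar": head "boar", modifier "marsh".
Assembled: [[mine [forest flint]] [[[marsh boar] anchor] hunter]].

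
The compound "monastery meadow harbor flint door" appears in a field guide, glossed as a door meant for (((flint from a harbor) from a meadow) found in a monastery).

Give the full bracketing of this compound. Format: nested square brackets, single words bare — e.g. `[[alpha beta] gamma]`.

Overall it is a kind of door; the modifier is "monastery meadow harbor flint".
"monastery meadow harbor flint" → head "flint" (specifically "meadow harbor flint"), modifier "monastery".
"meadow harbor flint" → head "flint" (specifically "harbor flint"), modifier "meadow".
"harbor flint" → head "flint", modifier "harbor".
So the structure is [[monastery [meadow [harbor flint]]] door].

[[monastery [meadow [harbor flint]]] door]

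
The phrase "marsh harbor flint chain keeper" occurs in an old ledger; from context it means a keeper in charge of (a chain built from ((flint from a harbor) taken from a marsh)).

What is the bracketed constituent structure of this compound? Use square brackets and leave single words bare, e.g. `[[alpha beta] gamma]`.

Whole compound: head "keeper", modifier "marsh harbor flint chain".
Within "marsh harbor flint chain", the head is "chain" and the modifier is "marsh harbor flint".
Within "marsh harbor flint", the head is "flint" (specifically "harbor flint") and the modifier is "marsh".
Within "harbor flint", the head is "flint" and the modifier is "harbor".
Assembled: [[[marsh [harbor flint]] chain] keeper].

[[[marsh [harbor flint]] chain] keeper]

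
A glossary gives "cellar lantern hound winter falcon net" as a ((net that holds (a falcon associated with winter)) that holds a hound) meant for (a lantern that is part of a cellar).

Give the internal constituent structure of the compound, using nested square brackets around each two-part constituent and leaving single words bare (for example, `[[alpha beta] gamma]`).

[[cellar lantern] [hound [[winter falcon] net]]]

The outermost head in the paraphrase is "net" (specifically "hound winter falcon net"), modified by "cellar lantern".
"cellar lantern" → head "lantern", modifier "cellar".
"hound winter falcon net" → head "net" (specifically "winter falcon net"), modifier "hound".
"winter falcon net" → head "net", modifier "winter falcon".
"winter falcon" → head "falcon", modifier "winter".
Assembled: [[cellar lantern] [hound [[winter falcon] net]]].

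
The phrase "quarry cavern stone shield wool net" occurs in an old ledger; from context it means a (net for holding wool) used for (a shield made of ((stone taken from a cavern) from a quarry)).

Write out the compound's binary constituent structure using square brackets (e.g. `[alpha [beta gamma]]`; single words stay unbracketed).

Whole compound: head "net" (specifically "wool net"), modifier "quarry cavern stone shield".
Inside "quarry cavern stone shield": head "shield", modifier "quarry cavern stone".
Inside "quarry cavern stone": head "stone" (specifically "cavern stone"), modifier "quarry".
Inside "cavern stone": head "stone", modifier "cavern".
Inside "wool net": head "net", modifier "wool".
Putting it together: [[[quarry [cavern stone]] shield] [wool net]].

[[[quarry [cavern stone]] shield] [wool net]]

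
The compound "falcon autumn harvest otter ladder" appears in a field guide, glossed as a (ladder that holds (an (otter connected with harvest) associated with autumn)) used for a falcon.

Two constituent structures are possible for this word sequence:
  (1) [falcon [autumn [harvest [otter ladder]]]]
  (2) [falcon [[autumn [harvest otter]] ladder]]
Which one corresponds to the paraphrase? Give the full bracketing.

[falcon [[autumn [harvest otter]] ladder]]

The paraphrase's head is the "ladder" part ("autumn harvest otter ladder"); its modifier is "falcon".
That top-level split, carried through the inner groups, gives [falcon [[autumn [harvest otter]] ladder]].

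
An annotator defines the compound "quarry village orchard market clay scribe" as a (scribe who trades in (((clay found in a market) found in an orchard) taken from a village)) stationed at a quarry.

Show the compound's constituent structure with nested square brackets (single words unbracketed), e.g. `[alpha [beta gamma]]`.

[quarry [[village [orchard [market clay]]] scribe]]

At the top level: head "scribe" (specifically "village orchard market clay scribe"); modifier "quarry".
Within "village orchard market clay scribe", the head is "scribe" and the modifier is "village orchard market clay".
Within "village orchard market clay", the head is "clay" (specifically "orchard market clay") and the modifier is "village".
Within "orchard market clay", the head is "clay" (specifically "market clay") and the modifier is "orchard".
Within "market clay", the head is "clay" and the modifier is "market".
So the structure is [quarry [[village [orchard [market clay]]] scribe]].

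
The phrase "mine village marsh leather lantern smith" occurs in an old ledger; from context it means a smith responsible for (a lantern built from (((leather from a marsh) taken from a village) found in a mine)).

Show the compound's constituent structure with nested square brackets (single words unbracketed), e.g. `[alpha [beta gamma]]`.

The outermost head in the paraphrase is "smith", modified by "mine village marsh leather lantern".
"mine village marsh leather lantern" → head "lantern", modifier "mine village marsh leather".
"mine village marsh leather" → head "leather" (specifically "village marsh leather"), modifier "mine".
"village marsh leather" → head "leather" (specifically "marsh leather"), modifier "village".
"marsh leather" → head "leather", modifier "marsh".
Assembled: [[[mine [village [marsh leather]]] lantern] smith].

[[[mine [village [marsh leather]]] lantern] smith]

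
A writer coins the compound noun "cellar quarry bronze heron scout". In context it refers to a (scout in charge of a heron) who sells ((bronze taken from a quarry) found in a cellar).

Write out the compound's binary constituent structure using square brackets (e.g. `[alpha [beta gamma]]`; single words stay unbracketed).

[[cellar [quarry bronze]] [heron scout]]

The outermost head in the paraphrase is "scout" (specifically "heron scout"), modified by "cellar quarry bronze".
"cellar quarry bronze" → head "bronze" (specifically "quarry bronze"), modifier "cellar".
"quarry bronze" → head "bronze", modifier "quarry".
"heron scout" → head "scout", modifier "heron".
Putting it together: [[cellar [quarry bronze]] [heron scout]].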